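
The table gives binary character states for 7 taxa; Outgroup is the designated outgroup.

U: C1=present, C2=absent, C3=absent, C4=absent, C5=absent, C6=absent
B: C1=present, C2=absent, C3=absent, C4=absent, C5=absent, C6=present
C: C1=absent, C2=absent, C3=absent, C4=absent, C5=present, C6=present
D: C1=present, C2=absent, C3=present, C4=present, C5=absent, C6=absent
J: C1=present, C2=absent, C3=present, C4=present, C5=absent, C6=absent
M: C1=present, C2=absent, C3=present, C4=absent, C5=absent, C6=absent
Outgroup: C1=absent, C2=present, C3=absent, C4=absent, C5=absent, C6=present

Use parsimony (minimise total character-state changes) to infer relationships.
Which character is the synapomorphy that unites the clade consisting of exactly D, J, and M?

Character polarity is set by the outgroup: the derived state is whichever differs from the outgroup's state, so for C2, C6 the derived state is 'absent', and for the remaining characters it is 'present'.
C1 (derived state 'present') is shared by B, D, J, M, and U — a synapomorphy uniting that clade.
C2 (derived state 'absent') is shared by all ingroup taxa — unites the whole ingroup.
C3 (derived state 'present') is shared by D, J, and M — a synapomorphy uniting that clade.
C4 (derived state 'present') is shared by D and J — a synapomorphy uniting that clade.
C5 (derived state 'present') is unique to C (autapomorphy; uninformative for grouping).
C6 (derived state 'absent') is shared by D, J, M, and U — a synapomorphy uniting that clade.
Most parsimonious ingroup topology: ((((M,(D,J)),U),B),C).
The clade {D, J, M} is supported by C3: its derived state 'present' occurs in exactly those taxa and in no other taxon (including the outgroup).

C3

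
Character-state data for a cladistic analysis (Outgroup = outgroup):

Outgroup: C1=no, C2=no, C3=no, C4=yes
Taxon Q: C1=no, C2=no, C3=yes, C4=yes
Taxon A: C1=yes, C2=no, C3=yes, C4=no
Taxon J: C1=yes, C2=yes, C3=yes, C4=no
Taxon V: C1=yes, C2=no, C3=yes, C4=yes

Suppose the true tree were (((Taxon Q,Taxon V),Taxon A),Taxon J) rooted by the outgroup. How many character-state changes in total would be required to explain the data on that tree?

Map each character onto (((Taxon Q,Taxon V),Taxon A),Taxon J) (rooted by Outgroup) and count the minimum state changes it requires (Fitch parsimony):
C1: 2; C2: 1; C3: 1; C4: 2.
Total tree length = 6.

6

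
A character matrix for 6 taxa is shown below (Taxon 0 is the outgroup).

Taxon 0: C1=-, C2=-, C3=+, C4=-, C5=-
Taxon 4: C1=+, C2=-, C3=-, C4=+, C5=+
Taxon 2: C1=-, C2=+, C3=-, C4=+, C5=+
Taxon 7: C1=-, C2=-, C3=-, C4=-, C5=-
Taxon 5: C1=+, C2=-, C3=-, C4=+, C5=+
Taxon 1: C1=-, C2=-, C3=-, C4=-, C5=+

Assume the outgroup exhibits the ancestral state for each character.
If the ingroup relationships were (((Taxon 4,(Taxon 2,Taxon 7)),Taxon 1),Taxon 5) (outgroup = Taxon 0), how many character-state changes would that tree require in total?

9

Map each character onto (((Taxon 4,(Taxon 2,Taxon 7)),Taxon 1),Taxon 5) (rooted by Taxon 0) and count the minimum state changes it requires (Fitch parsimony):
C1: 2; C2: 1; C3: 1; C4: 3; C5: 2.
Total tree length = 9.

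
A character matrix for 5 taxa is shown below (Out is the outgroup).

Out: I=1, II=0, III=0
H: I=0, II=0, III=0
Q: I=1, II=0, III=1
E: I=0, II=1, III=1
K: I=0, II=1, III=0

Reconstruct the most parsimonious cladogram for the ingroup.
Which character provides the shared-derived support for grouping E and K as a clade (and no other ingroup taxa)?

Character polarity is set by the outgroup: the derived state is whichever differs from the outgroup's state, so for I the derived state is '0', and for the remaining characters it is '1'.
I (derived state '0') is shared by E, H, and K — a synapomorphy uniting that clade.
Only E and K show the derived state '1' for II, supporting them as a clade.
III groups E and Q, which is incompatible with the clades supported by the remaining characters; treating it as convergent (homoplasy) costs fewer steps than any alternative tree.
Most parsimonious ingroup topology: ((H,(E,K)),Q).
The clade {E, K} is supported by II: its derived state '1' occurs in exactly those taxa and in no other taxon (including the outgroup).

II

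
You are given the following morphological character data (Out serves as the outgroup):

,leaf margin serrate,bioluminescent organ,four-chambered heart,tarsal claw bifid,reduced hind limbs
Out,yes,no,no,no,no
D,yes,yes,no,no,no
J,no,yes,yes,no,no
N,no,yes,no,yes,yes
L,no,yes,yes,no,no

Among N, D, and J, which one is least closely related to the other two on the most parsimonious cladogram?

D

Character polarity is set by the outgroup: the derived state is whichever differs from the outgroup's state, so for leaf margin serrate the derived state is 'no', and for the remaining characters it is 'yes'.
leaf margin serrate (derived state 'no') is shared by J, L, and N — a synapomorphy uniting that clade.
All ingroup taxa share the derived state 'yes' for bioluminescent organ; it defines the ingroup but does not resolve relationships within it.
four-chambered heart (derived state 'yes') is shared by J and L — a synapomorphy uniting that clade.
tarsal claw bifid: derived state 'yes' in N only — an autapomorphy, so it tells us nothing about relationships among taxa.
reduced hind limbs (derived state 'yes') is unique to N (autapomorphy; uninformative for grouping).
Most parsimonious ingroup topology: (D,((J,L),N)).
J and N share a more recent common ancestor with each other than either does with D, so D is the least closely related of the three.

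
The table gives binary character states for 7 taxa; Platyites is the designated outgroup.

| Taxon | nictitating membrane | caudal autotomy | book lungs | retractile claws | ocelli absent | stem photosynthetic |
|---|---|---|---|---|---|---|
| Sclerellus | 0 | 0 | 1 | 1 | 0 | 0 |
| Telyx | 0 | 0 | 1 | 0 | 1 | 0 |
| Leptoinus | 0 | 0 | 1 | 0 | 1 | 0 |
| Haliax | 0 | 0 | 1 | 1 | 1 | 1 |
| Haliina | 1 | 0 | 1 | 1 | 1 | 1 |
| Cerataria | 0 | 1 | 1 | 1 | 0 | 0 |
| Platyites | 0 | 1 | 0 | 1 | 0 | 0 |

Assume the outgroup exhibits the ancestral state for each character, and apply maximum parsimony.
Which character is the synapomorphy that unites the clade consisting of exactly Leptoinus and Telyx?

retractile claws

Character polarity is set by the outgroup: the derived state is whichever differs from the outgroup's state, so for caudal autotomy, retractile claws the derived state is '0', and for the remaining characters it is '1'.
nictitating membrane (derived state '1') is unique to Haliina (autapomorphy; uninformative for grouping).
Only Haliax, Haliina, Leptoinus, Sclerellus, and Telyx show the derived state '0' for caudal autotomy, supporting them as a clade.
All ingroup taxa share the derived state '1' for book lungs; it defines the ingroup but does not resolve relationships within it.
retractile claws: derived state '0' in Leptoinus and Telyx only — synapomorphy for {Leptoinus, Telyx}.
ocelli absent (derived state '1') is shared by Haliax, Haliina, Leptoinus, and Telyx — a synapomorphy uniting that clade.
stem photosynthetic (derived state '1') is shared by Haliax and Haliina — a synapomorphy uniting that clade.
Most parsimonious ingroup topology: ((((Leptoinus,Telyx),(Haliax,Haliina)),Sclerellus),Cerataria).
The clade {Leptoinus, Telyx} is supported by retractile claws: its derived state '0' occurs in exactly those taxa and in no other taxon (including the outgroup).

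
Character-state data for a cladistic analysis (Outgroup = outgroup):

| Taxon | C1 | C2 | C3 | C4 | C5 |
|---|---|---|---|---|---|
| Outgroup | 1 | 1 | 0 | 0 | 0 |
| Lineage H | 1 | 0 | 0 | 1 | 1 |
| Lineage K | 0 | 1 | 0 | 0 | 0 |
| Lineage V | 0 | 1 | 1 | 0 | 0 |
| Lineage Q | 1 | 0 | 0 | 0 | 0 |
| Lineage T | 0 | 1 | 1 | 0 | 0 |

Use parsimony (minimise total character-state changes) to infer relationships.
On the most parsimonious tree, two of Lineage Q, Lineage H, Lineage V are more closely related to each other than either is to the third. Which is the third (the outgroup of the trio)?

Character polarity is set by the outgroup: the derived state is whichever differs from the outgroup's state, so for C1, C2 the derived state is '0', and for the remaining characters it is '1'.
C1 (derived state '0') is shared by Lineage K, Lineage T, and Lineage V — a synapomorphy uniting that clade.
C2 (derived state '0') is shared by Lineage H and Lineage Q — a synapomorphy uniting that clade.
C3 (derived state '1') is shared by Lineage T and Lineage V — a synapomorphy uniting that clade.
C4: derived state '1' in Lineage H only — an autapomorphy, so it tells us nothing about relationships among taxa.
C5: derived state '1' in Lineage H only — an autapomorphy, so it tells us nothing about relationships among taxa.
Most parsimonious ingroup topology: ((Lineage H,Lineage Q),(Lineage K,(Lineage V,Lineage T))).
Lineage Q and Lineage H share a more recent common ancestor with each other than either does with Lineage V, so Lineage V is the least closely related of the three.

Lineage V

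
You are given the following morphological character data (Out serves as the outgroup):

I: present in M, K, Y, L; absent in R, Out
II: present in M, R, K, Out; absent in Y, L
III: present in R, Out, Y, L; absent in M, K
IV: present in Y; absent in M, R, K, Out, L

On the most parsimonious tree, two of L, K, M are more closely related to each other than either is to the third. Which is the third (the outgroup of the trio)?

L

Character polarity is set by the outgroup: the derived state is whichever differs from the outgroup's state, so for II, III the derived state is 'absent', and for the remaining characters it is 'present'.
I (derived state 'present') is shared by K, L, M, and Y — a synapomorphy uniting that clade.
Only L and Y show the derived state 'absent' for II, supporting them as a clade.
III: derived state 'absent' in K and M only — synapomorphy for {K, M}.
IV: derived state 'present' in Y only — an autapomorphy, so it tells us nothing about relationships among taxa.
Most parsimonious ingroup topology: (((Y,L),(M,K)),R).
K and M share a more recent common ancestor with each other than either does with L, so L is the least closely related of the three.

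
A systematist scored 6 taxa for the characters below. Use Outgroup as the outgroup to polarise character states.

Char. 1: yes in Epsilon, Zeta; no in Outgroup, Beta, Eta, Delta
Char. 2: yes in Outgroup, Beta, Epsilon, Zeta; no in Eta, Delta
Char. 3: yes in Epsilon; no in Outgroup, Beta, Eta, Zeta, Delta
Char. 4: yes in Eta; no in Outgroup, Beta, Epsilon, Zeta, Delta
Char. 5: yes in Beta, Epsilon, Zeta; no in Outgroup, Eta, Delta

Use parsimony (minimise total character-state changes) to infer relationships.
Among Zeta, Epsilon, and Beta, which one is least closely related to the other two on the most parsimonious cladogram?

Beta

Character polarity is set by the outgroup: the derived state is whichever differs from the outgroup's state, so for Char. 2 the derived state is 'no', and for the remaining characters it is 'yes'.
Char. 1 (derived state 'yes') is shared by Epsilon and Zeta — a synapomorphy uniting that clade.
Char. 2 (derived state 'no') is shared by Delta and Eta — a synapomorphy uniting that clade.
Char. 3: derived state 'yes' in Epsilon only — an autapomorphy, so it tells us nothing about relationships among taxa.
Char. 4: derived state 'yes' in Eta only — an autapomorphy, so it tells us nothing about relationships among taxa.
Only Beta, Epsilon, and Zeta show the derived state 'yes' for Char. 5, supporting them as a clade.
Most parsimonious ingroup topology: ((Beta,(Epsilon,Zeta)),(Eta,Delta)).
Zeta and Epsilon share a more recent common ancestor with each other than either does with Beta, so Beta is the least closely related of the three.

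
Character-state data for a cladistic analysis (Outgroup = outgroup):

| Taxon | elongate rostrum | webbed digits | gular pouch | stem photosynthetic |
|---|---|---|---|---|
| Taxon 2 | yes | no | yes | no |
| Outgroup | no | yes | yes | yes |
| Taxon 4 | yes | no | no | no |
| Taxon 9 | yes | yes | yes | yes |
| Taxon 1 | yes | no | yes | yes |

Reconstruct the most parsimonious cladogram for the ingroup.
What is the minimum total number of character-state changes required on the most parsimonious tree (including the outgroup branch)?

Character polarity is set by the outgroup: the derived state is whichever differs from the outgroup's state, so for webbed digits, gular pouch, stem photosynthetic the derived state is 'no', and for the remaining characters it is 'yes'.
All ingroup taxa share the derived state 'yes' for elongate rostrum; it defines the ingroup but does not resolve relationships within it.
webbed digits: derived state 'no' in Taxon 1, Taxon 2, and Taxon 4 only — synapomorphy for {Taxon 1, Taxon 2, Taxon 4}.
gular pouch: derived state 'no' in Taxon 4 only — an autapomorphy, so it tells us nothing about relationships among taxa.
Only Taxon 2 and Taxon 4 show the derived state 'no' for stem photosynthetic, supporting them as a clade.
Most parsimonious ingroup topology: ((Taxon 1,(Taxon 4,Taxon 2)),Taxon 9).
Changes per character on this tree: elongate rostrum: 1; webbed digits: 1; gular pouch: 1; stem photosynthetic: 1.
Total = 4.

4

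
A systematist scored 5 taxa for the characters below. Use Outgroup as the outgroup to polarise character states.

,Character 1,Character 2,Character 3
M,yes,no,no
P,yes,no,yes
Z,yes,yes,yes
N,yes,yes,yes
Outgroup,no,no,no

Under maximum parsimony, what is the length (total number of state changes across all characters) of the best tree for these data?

The outgroup has state 'no' for every character, so 'yes' is the derived state throughout.
All ingroup taxa share the derived state 'yes' for Character 1; it defines the ingroup but does not resolve relationships within it.
Only N and Z show the derived state 'yes' for Character 2, supporting them as a clade.
Only N, P, and Z show the derived state 'yes' for Character 3, supporting them as a clade.
Most parsimonious ingroup topology: (((N,Z),P),M).
Changes per character on this tree: Character 1: 1; Character 2: 1; Character 3: 1.
Total = 3.

3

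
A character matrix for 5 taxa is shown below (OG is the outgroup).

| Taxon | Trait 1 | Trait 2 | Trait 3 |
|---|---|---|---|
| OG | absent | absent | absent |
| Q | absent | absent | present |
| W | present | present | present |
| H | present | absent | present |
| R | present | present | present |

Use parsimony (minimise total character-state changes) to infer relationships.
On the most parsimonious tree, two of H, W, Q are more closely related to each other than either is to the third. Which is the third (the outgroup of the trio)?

The outgroup has state 'absent' for every character, so 'present' is the derived state throughout.
Trait 1: derived state 'present' in H, R, and W only — synapomorphy for {H, R, W}.
Only R and W show the derived state 'present' for Trait 2, supporting them as a clade.
All ingroup taxa share the derived state 'present' for Trait 3; it defines the ingroup but does not resolve relationships within it.
Most parsimonious ingroup topology: (Q,((W,R),H)).
H and W share a more recent common ancestor with each other than either does with Q, so Q is the least closely related of the three.

Q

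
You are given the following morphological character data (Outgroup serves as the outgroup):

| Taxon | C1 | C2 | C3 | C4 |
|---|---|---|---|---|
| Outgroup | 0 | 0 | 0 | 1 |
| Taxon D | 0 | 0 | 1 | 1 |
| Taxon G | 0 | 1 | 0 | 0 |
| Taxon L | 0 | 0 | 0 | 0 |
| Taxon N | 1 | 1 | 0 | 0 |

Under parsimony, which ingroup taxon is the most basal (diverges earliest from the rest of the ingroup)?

Taxon D

Character polarity is set by the outgroup: the derived state is whichever differs from the outgroup's state, so for C4 the derived state is '0', and for the remaining characters it is '1'.
C1 (derived state '1') is unique to Taxon N (autapomorphy; uninformative for grouping).
C2 (derived state '1') is shared by Taxon G and Taxon N — a synapomorphy uniting that clade.
C3: derived state '1' in Taxon D only — an autapomorphy, so it tells us nothing about relationships among taxa.
C4: derived state '0' in Taxon G, Taxon L, and Taxon N only — synapomorphy for {Taxon G, Taxon L, Taxon N}.
Most parsimonious ingroup topology: (Taxon D,((Taxon G,Taxon N),Taxon L)).
Taxon D is sister to the clade containing all other ingroup taxa, so it is the earliest-diverging (most basal) ingroup lineage.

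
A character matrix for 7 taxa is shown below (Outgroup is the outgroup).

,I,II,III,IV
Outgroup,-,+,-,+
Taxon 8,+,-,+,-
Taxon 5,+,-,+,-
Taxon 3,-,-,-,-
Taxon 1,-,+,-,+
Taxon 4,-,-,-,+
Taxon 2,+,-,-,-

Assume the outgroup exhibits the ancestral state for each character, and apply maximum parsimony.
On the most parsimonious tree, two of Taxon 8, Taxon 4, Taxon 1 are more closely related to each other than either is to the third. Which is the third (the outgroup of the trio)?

Character polarity is set by the outgroup: the derived state is whichever differs from the outgroup's state, so for II, IV the derived state is '-', and for the remaining characters it is '+'.
I: derived state '+' in Taxon 2, Taxon 5, and Taxon 8 only — synapomorphy for {Taxon 2, Taxon 5, Taxon 8}.
Only Taxon 2, Taxon 3, Taxon 4, Taxon 5, and Taxon 8 show the derived state '-' for II, supporting them as a clade.
III (derived state '+') is shared by Taxon 5 and Taxon 8 — a synapomorphy uniting that clade.
IV: derived state '-' in Taxon 2, Taxon 3, Taxon 5, and Taxon 8 only — synapomorphy for {Taxon 2, Taxon 3, Taxon 5, Taxon 8}.
Most parsimonious ingroup topology: (((((Taxon 8,Taxon 5),Taxon 2),Taxon 3),Taxon 4),Taxon 1).
Taxon 4 and Taxon 8 share a more recent common ancestor with each other than either does with Taxon 1, so Taxon 1 is the least closely related of the three.

Taxon 1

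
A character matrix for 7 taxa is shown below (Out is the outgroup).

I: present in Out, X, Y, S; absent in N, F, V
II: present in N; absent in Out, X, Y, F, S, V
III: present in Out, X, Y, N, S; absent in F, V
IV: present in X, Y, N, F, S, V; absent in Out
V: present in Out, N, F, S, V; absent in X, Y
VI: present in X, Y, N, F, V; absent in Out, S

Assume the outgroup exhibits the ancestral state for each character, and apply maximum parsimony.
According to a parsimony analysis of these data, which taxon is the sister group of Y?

Character polarity is set by the outgroup: the derived state is whichever differs from the outgroup's state, so for I, III, V the derived state is 'absent', and for the remaining characters it is 'present'.
Only F, N, and V show the derived state 'absent' for I, supporting them as a clade.
II: derived state 'present' in N only — an autapomorphy, so it tells us nothing about relationships among taxa.
III: derived state 'absent' in F and V only — synapomorphy for {F, V}.
IV (derived state 'present') is shared by all ingroup taxa — unites the whole ingroup.
V (derived state 'absent') is shared by X and Y — a synapomorphy uniting that clade.
VI (derived state 'present') is shared by F, N, V, X, and Y — a synapomorphy uniting that clade.
Most parsimonious ingroup topology: (((X,Y),(N,(F,V))),S).
Y and X form a cherry on this tree, so they are sister taxa.

X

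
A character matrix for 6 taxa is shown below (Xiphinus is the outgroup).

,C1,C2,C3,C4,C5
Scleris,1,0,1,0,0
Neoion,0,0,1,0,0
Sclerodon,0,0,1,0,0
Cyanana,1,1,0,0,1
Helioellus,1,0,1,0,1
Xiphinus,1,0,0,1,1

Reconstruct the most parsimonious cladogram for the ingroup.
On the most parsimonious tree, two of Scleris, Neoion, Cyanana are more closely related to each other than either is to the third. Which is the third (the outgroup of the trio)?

Cyanana

Character polarity is set by the outgroup: the derived state is whichever differs from the outgroup's state, so for C1, C4, C5 the derived state is '0', and for the remaining characters it is '1'.
C1: derived state '0' in Neoion and Sclerodon only — synapomorphy for {Neoion, Sclerodon}.
C2 (derived state '1') is unique to Cyanana (autapomorphy; uninformative for grouping).
Only Helioellus, Neoion, Scleris, and Sclerodon show the derived state '1' for C3, supporting them as a clade.
All ingroup taxa share the derived state '0' for C4; it defines the ingroup but does not resolve relationships within it.
Only Neoion, Scleris, and Sclerodon show the derived state '0' for C5, supporting them as a clade.
Most parsimonious ingroup topology: (Cyanana,(((Sclerodon,Neoion),Scleris),Helioellus)).
Scleris and Neoion share a more recent common ancestor with each other than either does with Cyanana, so Cyanana is the least closely related of the three.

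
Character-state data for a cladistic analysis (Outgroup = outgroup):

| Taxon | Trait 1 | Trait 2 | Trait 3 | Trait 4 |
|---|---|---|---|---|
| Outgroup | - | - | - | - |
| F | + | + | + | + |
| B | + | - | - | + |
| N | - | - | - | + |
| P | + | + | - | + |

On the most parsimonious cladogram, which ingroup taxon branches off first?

The outgroup has state '-' for every character, so '+' is the derived state throughout.
Trait 1: derived state '+' in B, F, and P only — synapomorphy for {B, F, P}.
Only F and P show the derived state '+' for Trait 2, supporting them as a clade.
Trait 3 (derived state '+') is unique to F (autapomorphy; uninformative for grouping).
All ingroup taxa share the derived state '+' for Trait 4; it defines the ingroup but does not resolve relationships within it.
Most parsimonious ingroup topology: (((F,P),B),N).
N is sister to the clade containing all other ingroup taxa, so it is the earliest-diverging (most basal) ingroup lineage.

N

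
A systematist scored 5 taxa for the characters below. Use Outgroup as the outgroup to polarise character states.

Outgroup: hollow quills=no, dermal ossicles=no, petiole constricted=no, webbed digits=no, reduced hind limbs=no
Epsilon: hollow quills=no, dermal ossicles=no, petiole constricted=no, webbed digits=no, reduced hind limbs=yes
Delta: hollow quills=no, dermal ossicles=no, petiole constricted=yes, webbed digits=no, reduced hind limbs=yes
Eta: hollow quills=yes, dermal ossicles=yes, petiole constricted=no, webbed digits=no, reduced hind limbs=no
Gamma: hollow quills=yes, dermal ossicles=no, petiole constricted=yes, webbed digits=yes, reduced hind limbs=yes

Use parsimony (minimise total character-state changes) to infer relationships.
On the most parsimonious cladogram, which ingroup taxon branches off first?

The outgroup has state 'no' for every character, so 'yes' is the derived state throughout.
hollow quills (state 'yes') occurs in Eta and Gamma but conflicts with the nesting implied by the other characters — most parsimoniously interpreted as homoplasy.
dermal ossicles: derived state 'yes' in Eta only — an autapomorphy, so it tells us nothing about relationships among taxa.
Only Delta and Gamma show the derived state 'yes' for petiole constricted, supporting them as a clade.
webbed digits: derived state 'yes' in Gamma only — an autapomorphy, so it tells us nothing about relationships among taxa.
Only Delta, Epsilon, and Gamma show the derived state 'yes' for reduced hind limbs, supporting them as a clade.
Most parsimonious ingroup topology: ((Epsilon,(Delta,Gamma)),Eta).
Eta is sister to the clade containing all other ingroup taxa, so it is the earliest-diverging (most basal) ingroup lineage.

Eta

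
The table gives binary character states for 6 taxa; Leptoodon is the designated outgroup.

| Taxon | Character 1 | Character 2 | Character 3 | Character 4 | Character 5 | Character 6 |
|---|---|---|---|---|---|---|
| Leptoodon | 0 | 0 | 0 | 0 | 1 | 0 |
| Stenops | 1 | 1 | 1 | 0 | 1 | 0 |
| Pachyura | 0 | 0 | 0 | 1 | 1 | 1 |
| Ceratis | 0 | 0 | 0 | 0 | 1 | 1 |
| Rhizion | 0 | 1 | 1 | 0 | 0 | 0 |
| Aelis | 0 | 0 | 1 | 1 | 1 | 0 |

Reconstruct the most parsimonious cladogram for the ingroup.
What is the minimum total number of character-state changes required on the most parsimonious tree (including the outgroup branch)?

Character polarity is set by the outgroup: the derived state is whichever differs from the outgroup's state, so for Character 5 the derived state is '0', and for the remaining characters it is '1'.
Character 1: derived state '1' in Stenops only — an autapomorphy, so it tells us nothing about relationships among taxa.
Character 2 (derived state '1') is shared by Rhizion and Stenops — a synapomorphy uniting that clade.
Character 3 (derived state '1') is shared by Aelis, Rhizion, and Stenops — a synapomorphy uniting that clade.
Character 4 groups Aelis and Pachyura, which is incompatible with the clades supported by the remaining characters; treating it as convergent (homoplasy) costs fewer steps than any alternative tree.
Character 5: derived state '0' in Rhizion only — an autapomorphy, so it tells us nothing about relationships among taxa.
Character 6: derived state '1' in Ceratis and Pachyura only — synapomorphy for {Ceratis, Pachyura}.
Most parsimonious ingroup topology: (((Stenops,Rhizion),Aelis),(Pachyura,Ceratis)).
Changes per character on this tree: Character 1: 1; Character 2: 1; Character 3: 1; Character 4: 2; Character 5: 1; Character 6: 1.
Total = 7.

7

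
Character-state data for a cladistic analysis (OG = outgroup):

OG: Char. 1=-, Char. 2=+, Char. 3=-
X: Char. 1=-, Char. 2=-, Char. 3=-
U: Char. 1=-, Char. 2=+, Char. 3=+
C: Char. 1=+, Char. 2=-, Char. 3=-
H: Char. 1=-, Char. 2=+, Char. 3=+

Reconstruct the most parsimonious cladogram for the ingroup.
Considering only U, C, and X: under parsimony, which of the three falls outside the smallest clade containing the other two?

U

Character polarity is set by the outgroup: the derived state is whichever differs from the outgroup's state, so for Char. 2 the derived state is '-', and for the remaining characters it is '+'.
Char. 1: derived state '+' in C only — an autapomorphy, so it tells us nothing about relationships among taxa.
Char. 2: derived state '-' in C and X only — synapomorphy for {C, X}.
Char. 3: derived state '+' in H and U only — synapomorphy for {H, U}.
Most parsimonious ingroup topology: ((X,C),(U,H)).
C and X share a more recent common ancestor with each other than either does with U, so U is the least closely related of the three.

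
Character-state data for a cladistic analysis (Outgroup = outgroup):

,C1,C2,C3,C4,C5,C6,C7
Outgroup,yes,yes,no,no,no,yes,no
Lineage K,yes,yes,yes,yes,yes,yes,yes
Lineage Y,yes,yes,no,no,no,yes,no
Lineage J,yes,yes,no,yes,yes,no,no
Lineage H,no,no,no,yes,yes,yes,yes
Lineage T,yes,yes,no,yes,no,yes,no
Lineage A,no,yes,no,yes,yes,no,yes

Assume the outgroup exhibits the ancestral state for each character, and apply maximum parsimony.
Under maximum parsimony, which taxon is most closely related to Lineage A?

Character polarity is set by the outgroup: the derived state is whichever differs from the outgroup's state, so for C1, C2, C6 the derived state is 'no', and for the remaining characters it is 'yes'.
Only Lineage A and Lineage H show the derived state 'no' for C1, supporting them as a clade.
C2: derived state 'no' in Lineage H only — an autapomorphy, so it tells us nothing about relationships among taxa.
C3 (derived state 'yes') is unique to Lineage K (autapomorphy; uninformative for grouping).
Only Lineage A, Lineage H, Lineage J, Lineage K, and Lineage T show the derived state 'yes' for C4, supporting them as a clade.
Only Lineage A, Lineage H, Lineage J, and Lineage K show the derived state 'yes' for C5, supporting them as a clade.
C6 groups Lineage A and Lineage J, which is incompatible with the clades supported by the remaining characters; treating it as convergent (homoplasy) costs fewer steps than any alternative tree.
Only Lineage A, Lineage H, and Lineage K show the derived state 'yes' for C7, supporting them as a clade.
Most parsimonious ingroup topology: ((((Lineage K,(Lineage H,Lineage A)),Lineage J),Lineage T),Lineage Y).
Lineage A and Lineage H form a cherry on this tree, so they are sister taxa.

Lineage H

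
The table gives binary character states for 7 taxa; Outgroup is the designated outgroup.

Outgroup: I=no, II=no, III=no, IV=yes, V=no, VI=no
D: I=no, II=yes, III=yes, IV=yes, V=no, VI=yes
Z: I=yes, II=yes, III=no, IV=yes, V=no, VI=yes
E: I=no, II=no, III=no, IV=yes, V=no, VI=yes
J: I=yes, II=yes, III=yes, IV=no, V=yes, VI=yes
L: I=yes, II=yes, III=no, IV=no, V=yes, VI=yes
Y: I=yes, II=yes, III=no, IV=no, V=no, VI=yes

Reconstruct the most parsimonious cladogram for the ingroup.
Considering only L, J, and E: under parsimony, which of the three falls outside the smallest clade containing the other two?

Character polarity is set by the outgroup: the derived state is whichever differs from the outgroup's state, so for IV the derived state is 'no', and for the remaining characters it is 'yes'.
Only J, L, Y, and Z show the derived state 'yes' for I, supporting them as a clade.
II (derived state 'yes') is shared by D, J, L, Y, and Z — a synapomorphy uniting that clade.
III (state 'yes') occurs in D and J but conflicts with the nesting implied by the other characters — most parsimoniously interpreted as homoplasy.
IV: derived state 'no' in J, L, and Y only — synapomorphy for {J, L, Y}.
V: derived state 'yes' in J and L only — synapomorphy for {J, L}.
All ingroup taxa share the derived state 'yes' for VI; it defines the ingroup but does not resolve relationships within it.
Most parsimonious ingroup topology: ((D,(Z,((J,L),Y))),E).
J and L share a more recent common ancestor with each other than either does with E, so E is the least closely related of the three.

E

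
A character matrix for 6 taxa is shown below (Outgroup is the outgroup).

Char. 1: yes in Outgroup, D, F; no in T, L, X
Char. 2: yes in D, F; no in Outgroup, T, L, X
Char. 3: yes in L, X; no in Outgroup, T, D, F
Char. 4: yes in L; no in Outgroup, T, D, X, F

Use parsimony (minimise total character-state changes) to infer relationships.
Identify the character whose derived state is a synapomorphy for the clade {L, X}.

Character polarity is set by the outgroup: the derived state is whichever differs from the outgroup's state, so for Char. 1 the derived state is 'no', and for the remaining characters it is 'yes'.
Char. 1: derived state 'no' in L, T, and X only — synapomorphy for {L, T, X}.
Char. 2 (derived state 'yes') is shared by D and F — a synapomorphy uniting that clade.
Only L and X show the derived state 'yes' for Char. 3, supporting them as a clade.
Char. 4: derived state 'yes' in L only — an autapomorphy, so it tells us nothing about relationships among taxa.
Most parsimonious ingroup topology: ((T,(L,X)),(D,F)).
The clade {L, X} is supported by Char. 3: its derived state 'yes' occurs in exactly those taxa and in no other taxon (including the outgroup).

Char. 3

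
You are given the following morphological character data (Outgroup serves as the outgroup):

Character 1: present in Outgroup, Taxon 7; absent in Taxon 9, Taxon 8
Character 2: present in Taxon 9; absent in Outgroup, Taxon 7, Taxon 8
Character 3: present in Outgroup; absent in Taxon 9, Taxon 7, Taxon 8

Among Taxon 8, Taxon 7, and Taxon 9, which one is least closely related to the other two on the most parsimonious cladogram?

Taxon 7

Character polarity is set by the outgroup: the derived state is whichever differs from the outgroup's state, so for Character 1, Character 3 the derived state is 'absent', and for the remaining characters it is 'present'.
Character 1 (derived state 'absent') is shared by Taxon 8 and Taxon 9 — a synapomorphy uniting that clade.
Character 2: derived state 'present' in Taxon 9 only — an autapomorphy, so it tells us nothing about relationships among taxa.
Character 3 (derived state 'absent') is shared by all ingroup taxa — unites the whole ingroup.
Most parsimonious ingroup topology: ((Taxon 9,Taxon 8),Taxon 7).
Taxon 8 and Taxon 9 share a more recent common ancestor with each other than either does with Taxon 7, so Taxon 7 is the least closely related of the three.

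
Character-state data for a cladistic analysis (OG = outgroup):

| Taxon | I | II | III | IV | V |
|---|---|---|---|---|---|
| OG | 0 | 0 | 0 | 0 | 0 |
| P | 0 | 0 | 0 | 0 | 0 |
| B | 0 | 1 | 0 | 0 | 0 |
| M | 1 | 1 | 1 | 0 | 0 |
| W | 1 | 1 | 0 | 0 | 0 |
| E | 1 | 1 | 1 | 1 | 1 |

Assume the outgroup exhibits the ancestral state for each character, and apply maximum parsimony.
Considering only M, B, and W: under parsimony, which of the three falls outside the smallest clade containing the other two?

B

The outgroup has state '0' for every character, so '1' is the derived state throughout.
I: derived state '1' in E, M, and W only — synapomorphy for {E, M, W}.
II (derived state '1') is shared by B, E, M, and W — a synapomorphy uniting that clade.
III (derived state '1') is shared by E and M — a synapomorphy uniting that clade.
IV: derived state '1' in E only — an autapomorphy, so it tells us nothing about relationships among taxa.
V (derived state '1') is unique to E (autapomorphy; uninformative for grouping).
Most parsimonious ingroup topology: (P,(B,((M,E),W))).
M and W share a more recent common ancestor with each other than either does with B, so B is the least closely related of the three.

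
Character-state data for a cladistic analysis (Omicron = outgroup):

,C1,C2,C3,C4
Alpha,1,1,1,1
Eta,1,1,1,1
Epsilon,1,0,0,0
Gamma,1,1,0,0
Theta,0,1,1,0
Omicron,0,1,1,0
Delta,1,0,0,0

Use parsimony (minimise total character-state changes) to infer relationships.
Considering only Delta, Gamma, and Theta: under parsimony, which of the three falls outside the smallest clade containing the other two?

Theta

Character polarity is set by the outgroup: the derived state is whichever differs from the outgroup's state, so for C2, C3 the derived state is '0', and for the remaining characters it is '1'.
C1 (derived state '1') is shared by Alpha, Delta, Epsilon, Eta, and Gamma — a synapomorphy uniting that clade.
C2: derived state '0' in Delta and Epsilon only — synapomorphy for {Delta, Epsilon}.
C3 (derived state '0') is shared by Delta, Epsilon, and Gamma — a synapomorphy uniting that clade.
C4: derived state '1' in Alpha and Eta only — synapomorphy for {Alpha, Eta}.
Most parsimonious ingroup topology: (((Gamma,(Epsilon,Delta)),(Alpha,Eta)),Theta).
Delta and Gamma share a more recent common ancestor with each other than either does with Theta, so Theta is the least closely related of the three.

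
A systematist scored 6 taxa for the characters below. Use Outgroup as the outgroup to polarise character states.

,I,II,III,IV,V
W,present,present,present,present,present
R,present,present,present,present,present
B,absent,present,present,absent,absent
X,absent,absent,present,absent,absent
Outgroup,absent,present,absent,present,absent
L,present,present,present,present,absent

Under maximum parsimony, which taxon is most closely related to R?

Character polarity is set by the outgroup: the derived state is whichever differs from the outgroup's state, so for II, IV the derived state is 'absent', and for the remaining characters it is 'present'.
I: derived state 'present' in L, R, and W only — synapomorphy for {L, R, W}.
II (derived state 'absent') is unique to X (autapomorphy; uninformative for grouping).
All ingroup taxa share the derived state 'present' for III; it defines the ingroup but does not resolve relationships within it.
IV: derived state 'absent' in B and X only — synapomorphy for {B, X}.
Only R and W show the derived state 'present' for V, supporting them as a clade.
Most parsimonious ingroup topology: ((B,X),((W,R),L)).
R and W form a cherry on this tree, so they are sister taxa.

W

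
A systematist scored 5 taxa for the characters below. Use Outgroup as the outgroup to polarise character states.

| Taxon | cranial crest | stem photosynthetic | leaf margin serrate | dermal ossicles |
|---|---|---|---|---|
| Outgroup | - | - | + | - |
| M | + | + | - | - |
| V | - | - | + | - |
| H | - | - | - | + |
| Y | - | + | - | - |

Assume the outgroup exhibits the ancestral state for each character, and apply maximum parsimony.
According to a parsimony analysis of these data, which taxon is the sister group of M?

Y

Character polarity is set by the outgroup: the derived state is whichever differs from the outgroup's state, so for leaf margin serrate the derived state is '-', and for the remaining characters it is '+'.
cranial crest (derived state '+') is unique to M (autapomorphy; uninformative for grouping).
stem photosynthetic: derived state '+' in M and Y only — synapomorphy for {M, Y}.
leaf margin serrate: derived state '-' in H, M, and Y only — synapomorphy for {H, M, Y}.
dermal ossicles (derived state '+') is unique to H (autapomorphy; uninformative for grouping).
Most parsimonious ingroup topology: (((M,Y),H),V).
M and Y form a cherry on this tree, so they are sister taxa.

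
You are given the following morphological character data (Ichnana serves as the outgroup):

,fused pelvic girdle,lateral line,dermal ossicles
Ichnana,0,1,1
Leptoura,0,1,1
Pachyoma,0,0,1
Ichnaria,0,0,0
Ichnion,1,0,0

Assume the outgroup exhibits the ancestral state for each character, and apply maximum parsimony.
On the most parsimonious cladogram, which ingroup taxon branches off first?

Leptoura

Character polarity is set by the outgroup: the derived state is whichever differs from the outgroup's state, so for lateral line, dermal ossicles the derived state is '0', and for the remaining characters it is '1'.
fused pelvic girdle (derived state '1') is unique to Ichnion (autapomorphy; uninformative for grouping).
Only Ichnaria, Ichnion, and Pachyoma show the derived state '0' for lateral line, supporting them as a clade.
Only Ichnaria and Ichnion show the derived state '0' for dermal ossicles, supporting them as a clade.
Most parsimonious ingroup topology: (Leptoura,(Pachyoma,(Ichnaria,Ichnion))).
Leptoura is sister to the clade containing all other ingroup taxa, so it is the earliest-diverging (most basal) ingroup lineage.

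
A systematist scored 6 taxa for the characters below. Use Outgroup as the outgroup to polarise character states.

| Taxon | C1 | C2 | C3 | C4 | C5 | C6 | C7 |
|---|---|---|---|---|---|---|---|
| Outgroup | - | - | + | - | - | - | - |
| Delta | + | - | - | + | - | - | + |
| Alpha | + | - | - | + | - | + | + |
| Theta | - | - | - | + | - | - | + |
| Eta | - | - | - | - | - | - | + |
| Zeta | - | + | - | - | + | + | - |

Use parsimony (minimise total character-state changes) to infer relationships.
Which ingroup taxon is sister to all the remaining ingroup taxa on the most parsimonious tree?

Zeta

Character polarity is set by the outgroup: the derived state is whichever differs from the outgroup's state, so for C3 the derived state is '-', and for the remaining characters it is '+'.
C1 (derived state '+') is shared by Alpha and Delta — a synapomorphy uniting that clade.
C2 (derived state '+') is unique to Zeta (autapomorphy; uninformative for grouping).
All ingroup taxa share the derived state '-' for C3; it defines the ingroup but does not resolve relationships within it.
C4 (derived state '+') is shared by Alpha, Delta, and Theta — a synapomorphy uniting that clade.
C5: derived state '+' in Zeta only — an autapomorphy, so it tells us nothing about relationships among taxa.
C6 (state '+') occurs in Alpha and Zeta but conflicts with the nesting implied by the other characters — most parsimoniously interpreted as homoplasy.
Only Alpha, Delta, Eta, and Theta show the derived state '+' for C7, supporting them as a clade.
Most parsimonious ingroup topology: ((((Delta,Alpha),Theta),Eta),Zeta).
Zeta is sister to the clade containing all other ingroup taxa, so it is the earliest-diverging (most basal) ingroup lineage.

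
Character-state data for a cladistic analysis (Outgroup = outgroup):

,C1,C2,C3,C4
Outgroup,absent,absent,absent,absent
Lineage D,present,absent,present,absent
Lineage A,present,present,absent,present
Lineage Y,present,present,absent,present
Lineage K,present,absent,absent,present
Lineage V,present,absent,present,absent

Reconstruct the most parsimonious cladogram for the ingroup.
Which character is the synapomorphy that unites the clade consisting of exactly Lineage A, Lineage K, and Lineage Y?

C4

The outgroup has state 'absent' for every character, so 'present' is the derived state throughout.
All ingroup taxa share the derived state 'present' for C1; it defines the ingroup but does not resolve relationships within it.
Only Lineage A and Lineage Y show the derived state 'present' for C2, supporting them as a clade.
Only Lineage D and Lineage V show the derived state 'present' for C3, supporting them as a clade.
Only Lineage A, Lineage K, and Lineage Y show the derived state 'present' for C4, supporting them as a clade.
Most parsimonious ingroup topology: ((Lineage D,Lineage V),((Lineage A,Lineage Y),Lineage K)).
The clade {Lineage A, Lineage K, Lineage Y} is supported by C4: its derived state 'present' occurs in exactly those taxa and in no other taxon (including the outgroup).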